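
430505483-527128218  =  -96622735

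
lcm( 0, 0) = 0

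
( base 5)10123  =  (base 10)663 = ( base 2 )1010010111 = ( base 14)355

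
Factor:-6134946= -2^1 * 3^1*1022491^1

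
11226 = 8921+2305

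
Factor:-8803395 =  - 3^2*5^1*83^1*2357^1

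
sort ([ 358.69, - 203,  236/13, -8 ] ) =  [-203 , - 8, 236/13 , 358.69]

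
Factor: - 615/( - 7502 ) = 2^(  -  1 )*3^1*5^1*11^( - 2) * 31^( -1)*41^1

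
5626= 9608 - 3982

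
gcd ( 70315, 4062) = 1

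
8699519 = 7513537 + 1185982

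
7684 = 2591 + 5093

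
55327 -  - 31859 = 87186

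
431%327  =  104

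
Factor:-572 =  - 2^2 * 11^1*13^1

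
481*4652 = 2237612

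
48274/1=48274=48274.00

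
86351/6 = 14391 + 5/6 =14391.83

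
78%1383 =78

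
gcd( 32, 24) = 8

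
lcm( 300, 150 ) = 300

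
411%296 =115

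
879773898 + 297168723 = 1176942621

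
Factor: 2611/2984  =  2^( - 3 )*7^1=7/8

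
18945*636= 12049020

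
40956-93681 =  - 52725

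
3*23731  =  71193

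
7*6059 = 42413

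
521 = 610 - 89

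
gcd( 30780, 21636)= 36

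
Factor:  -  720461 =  - 7^1*19^1 * 5417^1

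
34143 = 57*599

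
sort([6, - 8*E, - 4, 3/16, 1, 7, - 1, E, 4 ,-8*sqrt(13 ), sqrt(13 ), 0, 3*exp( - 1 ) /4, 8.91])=[ - 8*sqrt ( 13 ), - 8*E, - 4 , - 1, 0, 3/16,3 * exp( - 1 )/4,1,E, sqrt( 13), 4, 6, 7, 8.91] 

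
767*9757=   7483619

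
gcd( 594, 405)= 27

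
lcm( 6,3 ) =6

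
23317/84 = 3331/12=277.58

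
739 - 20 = 719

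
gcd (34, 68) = 34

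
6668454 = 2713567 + 3954887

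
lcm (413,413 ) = 413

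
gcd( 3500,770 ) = 70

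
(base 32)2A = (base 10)74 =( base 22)38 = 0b1001010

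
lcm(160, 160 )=160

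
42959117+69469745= 112428862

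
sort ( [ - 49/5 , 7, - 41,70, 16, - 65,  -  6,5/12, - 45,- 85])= [ - 85,-65, - 45, -41,- 49/5 , - 6,5/12,7,16, 70 ]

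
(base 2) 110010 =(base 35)1f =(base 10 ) 50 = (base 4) 302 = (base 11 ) 46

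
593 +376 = 969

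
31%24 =7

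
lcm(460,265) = 24380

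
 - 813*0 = 0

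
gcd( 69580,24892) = 196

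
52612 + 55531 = 108143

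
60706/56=1084+1/28=1084.04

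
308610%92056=32442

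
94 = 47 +47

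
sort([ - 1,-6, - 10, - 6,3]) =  [ - 10, - 6, - 6 , - 1, 3] 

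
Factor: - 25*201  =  -3^1*5^2*67^1=- 5025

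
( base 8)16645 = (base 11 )577A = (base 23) e7m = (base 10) 7589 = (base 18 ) 157B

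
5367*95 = 509865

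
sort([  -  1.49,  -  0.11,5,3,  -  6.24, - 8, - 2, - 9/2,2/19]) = [ - 8, - 6.24,-9/2, - 2,  -  1.49, - 0.11 , 2/19,3,5 ]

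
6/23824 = 3/11912 = 0.00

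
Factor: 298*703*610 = 2^2* 5^1*19^1*37^1*61^1*149^1  =  127791340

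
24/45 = 8/15 = 0.53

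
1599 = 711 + 888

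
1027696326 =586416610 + 441279716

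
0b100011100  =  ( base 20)e4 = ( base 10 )284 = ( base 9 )345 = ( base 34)8C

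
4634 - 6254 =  - 1620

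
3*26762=80286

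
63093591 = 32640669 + 30452922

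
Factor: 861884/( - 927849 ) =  - 2^2* 3^( - 1 )*13^(-1 )*37^( -1)*643^( - 1 )*215471^1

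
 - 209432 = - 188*1114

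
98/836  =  49/418 = 0.12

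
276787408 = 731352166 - 454564758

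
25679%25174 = 505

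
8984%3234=2516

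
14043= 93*151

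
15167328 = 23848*636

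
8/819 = 8/819= 0.01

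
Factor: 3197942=2^1*11^1 *145361^1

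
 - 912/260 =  - 4 + 32/65 = - 3.51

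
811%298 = 215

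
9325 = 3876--5449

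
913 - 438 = 475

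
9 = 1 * 9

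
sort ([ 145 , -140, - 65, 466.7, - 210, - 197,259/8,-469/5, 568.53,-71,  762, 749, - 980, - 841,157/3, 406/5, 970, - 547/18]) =[ - 980, - 841, - 210, - 197,-140, - 469/5,  -  71, - 65, - 547/18,259/8,157/3 , 406/5, 145, 466.7, 568.53, 749,  762, 970] 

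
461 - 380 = 81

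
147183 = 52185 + 94998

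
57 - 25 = 32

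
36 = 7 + 29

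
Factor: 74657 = 11^2*617^1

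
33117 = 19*1743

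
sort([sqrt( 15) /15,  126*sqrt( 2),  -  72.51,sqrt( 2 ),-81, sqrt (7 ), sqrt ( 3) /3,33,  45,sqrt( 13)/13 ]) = [ - 81,-72.51, sqrt( 15) /15,sqrt( 13 )/13, sqrt( 3 )/3,  sqrt( 2 ),  sqrt( 7), 33, 45, 126*sqrt( 2 ) ] 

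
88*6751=594088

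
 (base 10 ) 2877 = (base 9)3846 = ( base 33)2l6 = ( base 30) 35R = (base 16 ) b3d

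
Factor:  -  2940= - 2^2*3^1*5^1*7^2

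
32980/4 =8245 = 8245.00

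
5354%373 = 132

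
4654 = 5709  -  1055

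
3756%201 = 138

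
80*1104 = 88320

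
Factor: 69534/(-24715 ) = - 2^1*3^2*5^( - 1 )*3863^1*4943^( - 1)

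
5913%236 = 13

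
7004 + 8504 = 15508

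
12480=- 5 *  (-2496)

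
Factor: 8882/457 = 2^1*457^( -1 ) * 4441^1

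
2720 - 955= 1765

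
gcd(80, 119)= 1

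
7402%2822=1758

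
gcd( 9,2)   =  1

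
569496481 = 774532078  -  205035597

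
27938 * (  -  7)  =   -195566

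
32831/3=10943 + 2/3 = 10943.67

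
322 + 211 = 533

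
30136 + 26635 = 56771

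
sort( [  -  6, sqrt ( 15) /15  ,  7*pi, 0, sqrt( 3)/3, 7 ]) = [-6,  0 , sqrt(15) /15 , sqrt( 3 ) /3  ,  7, 7*pi ]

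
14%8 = 6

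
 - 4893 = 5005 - 9898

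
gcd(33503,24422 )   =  1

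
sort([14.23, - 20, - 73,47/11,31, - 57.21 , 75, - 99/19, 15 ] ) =[ - 73, - 57.21 , - 20, - 99/19, 47/11,14.23, 15, 31,75] 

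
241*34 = 8194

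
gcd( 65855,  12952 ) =1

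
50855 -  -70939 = 121794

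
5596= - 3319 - - 8915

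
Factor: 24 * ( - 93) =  - 2232 = - 2^3*3^2*31^1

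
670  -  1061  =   - 391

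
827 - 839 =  - 12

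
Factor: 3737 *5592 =2^3*3^1*37^1 * 101^1*233^1 =20897304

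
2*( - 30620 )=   -  61240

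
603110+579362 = 1182472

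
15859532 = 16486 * 962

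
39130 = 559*70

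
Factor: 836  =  2^2*11^1*19^1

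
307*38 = 11666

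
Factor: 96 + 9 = 3^1*5^1*7^1 = 105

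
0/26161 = 0  =  0.00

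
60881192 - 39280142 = 21601050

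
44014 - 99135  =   - 55121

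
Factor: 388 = 2^2 * 97^1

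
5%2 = 1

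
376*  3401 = 1278776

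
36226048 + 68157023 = 104383071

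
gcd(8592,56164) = 4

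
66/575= 66/575  =  0.11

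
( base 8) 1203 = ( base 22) 175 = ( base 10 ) 643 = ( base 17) 23e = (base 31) kn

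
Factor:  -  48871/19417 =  - 19417^( - 1)* 48871^1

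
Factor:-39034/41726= - 29^1*31^( - 1 ) = - 29/31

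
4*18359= 73436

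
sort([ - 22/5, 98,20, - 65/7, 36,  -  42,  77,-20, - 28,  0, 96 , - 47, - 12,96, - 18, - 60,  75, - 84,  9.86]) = [ - 84, - 60, - 47 ,-42,  -  28, -20, - 18, - 12,  -  65/7, - 22/5,0,9.86, 20,36,75,  77,96,96,  98]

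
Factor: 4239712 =2^5*132491^1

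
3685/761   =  4 + 641/761 = 4.84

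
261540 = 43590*6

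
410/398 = 205/199 = 1.03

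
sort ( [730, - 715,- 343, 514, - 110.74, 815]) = [ - 715, - 343, - 110.74, 514,730, 815]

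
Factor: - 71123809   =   - 149^1*477341^1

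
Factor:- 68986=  -2^1 * 17^1*2029^1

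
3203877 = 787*4071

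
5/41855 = 1/8371 = 0.00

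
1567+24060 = 25627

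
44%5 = 4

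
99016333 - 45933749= 53082584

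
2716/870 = 1358/435 =3.12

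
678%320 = 38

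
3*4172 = 12516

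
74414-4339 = 70075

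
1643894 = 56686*29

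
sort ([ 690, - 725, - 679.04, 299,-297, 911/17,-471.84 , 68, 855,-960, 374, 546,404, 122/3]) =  [-960 ,  -  725 ,  -  679.04, - 471.84,-297 , 122/3, 911/17,68, 299,374,404,546, 690, 855 ]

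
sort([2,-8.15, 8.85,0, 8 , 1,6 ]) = [ - 8.15, 0,1, 2,  6,8,  8.85 ]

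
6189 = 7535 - 1346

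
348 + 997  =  1345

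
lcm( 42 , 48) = 336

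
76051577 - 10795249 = 65256328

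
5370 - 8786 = - 3416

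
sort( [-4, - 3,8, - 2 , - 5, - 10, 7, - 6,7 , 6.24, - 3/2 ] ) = [ - 10, - 6,-5,-4, - 3,  -  2, - 3/2, 6.24,7,  7,8]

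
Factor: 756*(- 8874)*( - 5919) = 2^3*3^6* 7^1* 17^1*29^1 *1973^1 = 39709055736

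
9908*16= 158528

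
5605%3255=2350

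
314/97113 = 314/97113 = 0.00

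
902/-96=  - 10 + 29/48= - 9.40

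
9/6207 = 3/2069 = 0.00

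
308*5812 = 1790096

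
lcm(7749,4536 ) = 185976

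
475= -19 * (  -  25) 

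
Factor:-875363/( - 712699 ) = 13^ ( - 1)*73^ ( - 1 )*751^( - 1)*875363^1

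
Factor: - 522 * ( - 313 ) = 163386 = 2^1*3^2*29^1*313^1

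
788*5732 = 4516816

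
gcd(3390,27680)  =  10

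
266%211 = 55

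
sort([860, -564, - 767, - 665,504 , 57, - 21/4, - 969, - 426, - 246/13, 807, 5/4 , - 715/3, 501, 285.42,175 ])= [ -969, - 767, - 665, - 564, - 426, - 715/3, - 246/13, - 21/4, 5/4,57,175  ,  285.42, 501,504  ,  807,860]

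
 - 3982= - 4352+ 370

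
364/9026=182/4513 = 0.04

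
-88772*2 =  - 177544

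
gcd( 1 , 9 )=1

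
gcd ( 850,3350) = 50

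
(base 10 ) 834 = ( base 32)q2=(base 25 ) 189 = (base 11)699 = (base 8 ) 1502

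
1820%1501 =319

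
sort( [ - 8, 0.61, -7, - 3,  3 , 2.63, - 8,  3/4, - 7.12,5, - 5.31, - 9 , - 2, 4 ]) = [ - 9, - 8, - 8, -7.12, - 7, - 5.31,-3, - 2, 0.61,3/4 , 2.63 , 3, 4,5 ] 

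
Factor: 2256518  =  2^1 * 11^1* 109^1*941^1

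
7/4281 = 7/4281 =0.00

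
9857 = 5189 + 4668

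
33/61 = 33/61 = 0.54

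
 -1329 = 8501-9830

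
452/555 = 452/555 = 0.81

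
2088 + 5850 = 7938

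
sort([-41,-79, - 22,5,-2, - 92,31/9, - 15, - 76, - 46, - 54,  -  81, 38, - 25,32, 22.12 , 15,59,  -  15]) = [ - 92, - 81, - 79, - 76, - 54,-46,  -  41, - 25,-22 , - 15, - 15, - 2,31/9, 5,  15, 22.12,32,38, 59 ]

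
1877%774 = 329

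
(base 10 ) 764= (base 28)R8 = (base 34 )MG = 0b1011111100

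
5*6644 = 33220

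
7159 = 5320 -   -  1839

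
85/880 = 17/176 = 0.10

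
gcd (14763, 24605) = 4921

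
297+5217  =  5514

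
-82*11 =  - 902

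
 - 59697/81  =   - 737 = -737.00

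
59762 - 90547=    -30785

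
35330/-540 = -3533/54 = - 65.43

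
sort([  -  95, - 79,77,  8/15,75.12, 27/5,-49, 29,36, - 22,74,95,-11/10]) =[ - 95, - 79, - 49, - 22, - 11/10,8/15,27/5,  29, 36,74,75.12,  77,  95] 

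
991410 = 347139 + 644271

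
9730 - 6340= 3390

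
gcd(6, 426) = 6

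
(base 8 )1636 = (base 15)41b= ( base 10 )926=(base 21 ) 222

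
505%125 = 5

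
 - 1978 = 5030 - 7008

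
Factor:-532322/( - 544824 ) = 809/828 = 2^( - 2)*3^( - 2)*23^( - 1)*809^1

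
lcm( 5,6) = 30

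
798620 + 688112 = 1486732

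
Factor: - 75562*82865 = - 6261445130 = - 2^1 *5^1*16573^1*37781^1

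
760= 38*20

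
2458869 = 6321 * 389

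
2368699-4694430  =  -2325731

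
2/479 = 2/479 = 0.00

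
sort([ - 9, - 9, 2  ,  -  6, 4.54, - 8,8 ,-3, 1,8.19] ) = [ - 9,  -  9, - 8,-6, -3, 1,2, 4.54,8, 8.19]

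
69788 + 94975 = 164763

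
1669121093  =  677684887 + 991436206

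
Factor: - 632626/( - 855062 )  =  13^( - 1 )*37^1 * 83^1*103^1 * 32887^( - 1) = 316313/427531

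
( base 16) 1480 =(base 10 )5248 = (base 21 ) BIJ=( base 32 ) 540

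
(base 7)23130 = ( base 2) 1011100001101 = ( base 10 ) 5901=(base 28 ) 7el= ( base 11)4485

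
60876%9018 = 6768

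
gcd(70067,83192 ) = 1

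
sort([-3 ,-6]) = [-6, - 3]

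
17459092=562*31066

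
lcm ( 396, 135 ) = 5940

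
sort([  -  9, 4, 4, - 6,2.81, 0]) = [ - 9, - 6, 0,2.81,4, 4 ] 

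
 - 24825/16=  - 1552+7/16 = - 1551.56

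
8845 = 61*145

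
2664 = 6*444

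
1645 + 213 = 1858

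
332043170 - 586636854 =-254593684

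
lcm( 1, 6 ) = 6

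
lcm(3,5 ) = 15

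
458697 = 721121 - 262424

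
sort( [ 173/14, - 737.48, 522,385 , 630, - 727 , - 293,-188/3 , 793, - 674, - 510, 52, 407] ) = [ - 737.48, - 727 , -674, - 510,  -  293, - 188/3,173/14, 52,385,  407,522, 630, 793] 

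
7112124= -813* (-8748 ) 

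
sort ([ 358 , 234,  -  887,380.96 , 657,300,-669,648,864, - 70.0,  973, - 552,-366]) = [ - 887, - 669 , -552, - 366, -70.0,234,300, 358,380.96,648, 657,864, 973 ]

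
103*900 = 92700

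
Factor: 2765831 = 2765831^1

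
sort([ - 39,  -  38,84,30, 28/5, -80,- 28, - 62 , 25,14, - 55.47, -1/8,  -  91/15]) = [ -80 , - 62, - 55.47,  -  39, - 38,  -  28,  -  91/15, - 1/8,28/5, 14,  25,30,84]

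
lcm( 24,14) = 168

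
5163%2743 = 2420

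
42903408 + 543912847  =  586816255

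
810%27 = 0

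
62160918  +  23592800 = 85753718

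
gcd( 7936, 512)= 256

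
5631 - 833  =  4798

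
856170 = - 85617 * ( - 10)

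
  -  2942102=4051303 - 6993405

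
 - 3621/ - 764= 3621/764 = 4.74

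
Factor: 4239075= 3^1*5^2*29^1*1949^1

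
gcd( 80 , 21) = 1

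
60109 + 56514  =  116623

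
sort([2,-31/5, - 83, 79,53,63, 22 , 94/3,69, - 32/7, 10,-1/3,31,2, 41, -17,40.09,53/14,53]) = [-83, - 17, - 31/5,-32/7,-1/3,2,2 , 53/14,10 , 22,31 , 94/3, 40.09,41,53, 53, 63,69,79 ]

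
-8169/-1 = 8169 + 0/1 = 8169.00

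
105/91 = 15/13 = 1.15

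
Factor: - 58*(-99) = 2^1*3^2  *  11^1*29^1 = 5742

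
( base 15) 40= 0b111100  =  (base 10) 60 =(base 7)114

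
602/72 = 301/36=8.36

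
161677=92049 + 69628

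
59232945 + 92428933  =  151661878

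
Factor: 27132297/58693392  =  9044099/19564464 = 2^( - 4 )*3^(-1 )*197^( - 1)*2069^(-1)*9044099^1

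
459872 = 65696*7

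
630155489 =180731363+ 449424126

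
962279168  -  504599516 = 457679652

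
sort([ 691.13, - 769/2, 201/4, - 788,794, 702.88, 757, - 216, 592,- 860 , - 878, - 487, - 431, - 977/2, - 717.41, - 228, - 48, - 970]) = [ - 970, - 878, - 860, -788, - 717.41,  -  977/2, - 487, - 431, - 769/2, - 228, - 216, - 48, 201/4, 592, 691.13,702.88, 757,794 ]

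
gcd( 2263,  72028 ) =1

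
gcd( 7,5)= 1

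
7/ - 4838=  - 1 + 4831/4838=-0.00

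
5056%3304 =1752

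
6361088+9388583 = 15749671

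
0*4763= 0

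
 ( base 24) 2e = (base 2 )111110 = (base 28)26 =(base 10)62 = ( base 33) 1t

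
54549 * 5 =272745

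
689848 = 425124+264724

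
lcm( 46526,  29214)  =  1256202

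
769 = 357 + 412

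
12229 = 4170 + 8059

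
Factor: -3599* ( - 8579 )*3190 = 2^1*5^1*11^1*23^1*29^1*59^1*61^1*373^1 = 98493868990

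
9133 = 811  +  8322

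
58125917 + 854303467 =912429384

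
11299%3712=163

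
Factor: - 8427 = - 3^1*53^2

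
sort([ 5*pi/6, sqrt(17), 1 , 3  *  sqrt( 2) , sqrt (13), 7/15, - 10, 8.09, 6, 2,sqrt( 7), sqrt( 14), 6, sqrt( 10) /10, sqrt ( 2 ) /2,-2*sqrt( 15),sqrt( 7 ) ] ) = [ - 10,- 2*sqrt( 15 ), sqrt(10 )/10, 7/15, sqrt( 2 ) /2, 1, 2, 5*pi/6,sqrt( 7), sqrt( 7), sqrt(13 ), sqrt(14), sqrt(17), 3*sqrt( 2 ), 6 , 6,8.09]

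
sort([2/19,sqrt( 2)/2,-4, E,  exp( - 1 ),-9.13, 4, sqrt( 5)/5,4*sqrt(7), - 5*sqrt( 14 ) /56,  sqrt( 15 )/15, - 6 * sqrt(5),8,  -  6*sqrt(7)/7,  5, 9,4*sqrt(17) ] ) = [  -  6  *  sqrt ( 5 ), - 9.13, - 4, - 6*sqrt( 7 )/7, - 5*sqrt( 14) /56,2/19 , sqrt(15) /15, exp( - 1 ), sqrt(5)/5,sqrt( 2)/2, E,4, 5,8,  9, 4* sqrt ( 7), 4*sqrt(17)]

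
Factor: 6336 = 2^6*3^2*11^1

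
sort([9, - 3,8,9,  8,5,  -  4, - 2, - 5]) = [ - 5, - 4 , - 3,  -  2, 5,8, 8,  9 , 9] 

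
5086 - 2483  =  2603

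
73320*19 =1393080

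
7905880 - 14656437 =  - 6750557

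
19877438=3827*5194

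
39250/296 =132 + 89/148=   132.60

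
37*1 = 37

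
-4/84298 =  - 1+42147/42149 = - 0.00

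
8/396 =2/99 = 0.02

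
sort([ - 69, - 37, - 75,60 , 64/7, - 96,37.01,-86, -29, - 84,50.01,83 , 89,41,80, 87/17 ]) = [ - 96, - 86, - 84 , - 75, - 69, - 37, - 29,87/17,64/7,37.01,41 , 50.01, 60,80,83, 89 ]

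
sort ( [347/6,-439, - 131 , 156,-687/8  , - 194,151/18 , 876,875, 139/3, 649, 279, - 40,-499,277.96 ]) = [ - 499, - 439, - 194,-131,-687/8,-40,151/18,  139/3, 347/6,156,277.96, 279, 649, 875, 876]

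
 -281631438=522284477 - 803915915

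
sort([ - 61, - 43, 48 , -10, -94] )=[ -94,- 61,-43, - 10,48 ]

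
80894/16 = 40447/8= 5055.88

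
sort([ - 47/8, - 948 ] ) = [ - 948,- 47/8] 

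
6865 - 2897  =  3968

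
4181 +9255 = 13436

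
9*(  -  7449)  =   -67041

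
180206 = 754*239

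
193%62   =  7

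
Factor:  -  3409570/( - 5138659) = 2^1*5^1 * 2053^( - 1 ) *2503^( - 1 )* 340957^1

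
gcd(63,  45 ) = 9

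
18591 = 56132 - 37541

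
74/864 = 37/432 = 0.09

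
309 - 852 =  - 543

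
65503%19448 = 7159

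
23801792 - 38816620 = -15014828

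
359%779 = 359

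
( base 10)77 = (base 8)115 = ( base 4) 1031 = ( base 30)2H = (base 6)205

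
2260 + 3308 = 5568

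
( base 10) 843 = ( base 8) 1513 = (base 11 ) 6A7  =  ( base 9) 1136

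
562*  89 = 50018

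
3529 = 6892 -3363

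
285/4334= 285/4334   =  0.07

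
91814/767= 91814/767 = 119.71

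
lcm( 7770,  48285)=675990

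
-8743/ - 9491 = 8743/9491 = 0.92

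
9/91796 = 9/91796 = 0.00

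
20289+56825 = 77114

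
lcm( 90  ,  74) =3330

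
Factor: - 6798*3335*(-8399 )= 2^1 *3^1*5^1*11^1 *23^1*29^1 * 37^1* 103^1 * 227^1 = 190416500670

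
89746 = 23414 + 66332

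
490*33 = 16170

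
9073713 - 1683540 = 7390173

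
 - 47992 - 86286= -134278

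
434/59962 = 31/4283 = 0.01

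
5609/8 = 701 +1/8 =701.12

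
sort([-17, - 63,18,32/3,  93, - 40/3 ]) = [-63,-17,-40/3,  32/3,18, 93 ] 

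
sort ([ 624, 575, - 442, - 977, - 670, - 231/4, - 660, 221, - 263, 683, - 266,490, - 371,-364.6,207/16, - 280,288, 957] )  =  [ - 977, - 670  , - 660, - 442 , - 371,  -  364.6, - 280,  -  266, -263, - 231/4, 207/16,221,288, 490, 575, 624,  683, 957]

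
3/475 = 3/475 = 0.01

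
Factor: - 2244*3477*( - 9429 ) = 2^2*3^3*7^1*11^1 * 17^1*19^1*61^1*449^1 = 73568716452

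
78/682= 39/341  =  0.11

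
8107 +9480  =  17587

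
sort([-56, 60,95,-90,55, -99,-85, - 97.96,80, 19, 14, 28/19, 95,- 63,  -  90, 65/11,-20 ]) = [ - 99, - 97.96,  -  90, - 90,-85,- 63 ,-56, - 20,28/19,65/11,14, 19,55, 60,80,95, 95 ]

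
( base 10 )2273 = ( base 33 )22T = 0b100011100001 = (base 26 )39b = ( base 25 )3fn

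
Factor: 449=449^1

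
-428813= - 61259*7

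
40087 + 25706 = 65793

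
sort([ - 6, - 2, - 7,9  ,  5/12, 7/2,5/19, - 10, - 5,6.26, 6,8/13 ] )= [ - 10,-7, - 6,- 5, - 2, 5/19,5/12,8/13, 7/2,6,  6.26,  9 ] 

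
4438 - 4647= - 209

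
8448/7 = 8448/7=   1206.86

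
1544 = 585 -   -  959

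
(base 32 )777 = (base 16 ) 1ce7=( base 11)5617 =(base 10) 7399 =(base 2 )1110011100111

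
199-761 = -562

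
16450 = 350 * 47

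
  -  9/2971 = -1+2962/2971 = - 0.00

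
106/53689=2/1013 = 0.00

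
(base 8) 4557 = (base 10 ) 2415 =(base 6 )15103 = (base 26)3EN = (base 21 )5a0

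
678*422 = 286116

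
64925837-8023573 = 56902264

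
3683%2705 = 978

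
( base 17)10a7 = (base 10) 5090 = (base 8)11742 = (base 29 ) 61f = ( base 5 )130330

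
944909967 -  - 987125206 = 1932035173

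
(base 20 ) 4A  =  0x5A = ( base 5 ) 330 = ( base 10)90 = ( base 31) 2s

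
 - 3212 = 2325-5537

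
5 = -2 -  - 7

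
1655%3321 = 1655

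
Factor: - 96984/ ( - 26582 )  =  2^2*3^3*449^1*13291^( - 1 )  =  48492/13291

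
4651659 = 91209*51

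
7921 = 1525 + 6396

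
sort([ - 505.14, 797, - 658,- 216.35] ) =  [ - 658 , - 505.14, - 216.35, 797] 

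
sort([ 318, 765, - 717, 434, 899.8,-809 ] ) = [ - 809, - 717,318,434,765,899.8 ] 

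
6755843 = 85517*79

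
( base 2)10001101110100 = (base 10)9076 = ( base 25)ED1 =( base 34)7SW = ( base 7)35314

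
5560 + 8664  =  14224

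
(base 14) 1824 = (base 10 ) 4344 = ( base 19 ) c0c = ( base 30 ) 4OO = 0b1000011111000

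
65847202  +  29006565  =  94853767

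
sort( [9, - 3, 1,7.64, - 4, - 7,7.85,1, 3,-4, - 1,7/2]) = [ - 7, - 4,-4, - 3, - 1,1,1,3, 7/2, 7.64,7.85,9] 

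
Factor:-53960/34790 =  - 2^2 * 7^( - 2)*19^1 = - 76/49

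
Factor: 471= 3^1*157^1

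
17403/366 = 5801/122 = 47.55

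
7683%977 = 844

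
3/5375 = 3/5375 = 0.00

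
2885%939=68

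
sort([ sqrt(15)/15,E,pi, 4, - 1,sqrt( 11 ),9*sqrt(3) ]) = [-1,sqrt ( 15 ) /15,E,pi,sqrt(11), 4, 9*sqrt( 3 )]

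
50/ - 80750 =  - 1 + 1614/1615 = - 0.00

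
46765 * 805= 37645825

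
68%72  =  68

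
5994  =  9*666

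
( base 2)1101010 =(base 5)411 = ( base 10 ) 106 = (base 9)127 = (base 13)82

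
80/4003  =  80/4003 =0.02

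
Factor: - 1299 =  - 3^1*433^1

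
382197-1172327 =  - 790130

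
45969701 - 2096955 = 43872746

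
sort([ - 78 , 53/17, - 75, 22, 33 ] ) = [ - 78, - 75, 53/17,22,33 ] 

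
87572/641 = 136 + 396/641 = 136.62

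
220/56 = 3  +  13/14 = 3.93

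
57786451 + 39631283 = 97417734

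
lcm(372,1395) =5580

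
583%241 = 101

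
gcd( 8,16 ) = 8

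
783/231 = 261/77= 3.39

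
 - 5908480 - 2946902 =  - 8855382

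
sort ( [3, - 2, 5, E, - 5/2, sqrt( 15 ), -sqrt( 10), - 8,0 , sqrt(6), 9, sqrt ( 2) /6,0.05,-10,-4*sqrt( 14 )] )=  [-4*sqrt( 14 ),-10, - 8 , - sqrt( 10 ),-5/2 ,-2 , 0,0.05, sqrt( 2) /6,sqrt(6), E, 3,  sqrt(15) , 5,9] 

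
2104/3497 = 2104/3497 = 0.60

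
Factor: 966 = 2^1*3^1*7^1*23^1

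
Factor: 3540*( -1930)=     -  6832200 = - 2^3*3^1*5^2*59^1 *193^1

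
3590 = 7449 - 3859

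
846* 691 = 584586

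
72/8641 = 72/8641 = 0.01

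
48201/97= 496 + 89/97 = 496.92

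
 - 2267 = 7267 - 9534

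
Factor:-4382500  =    -  2^2*5^4*1753^1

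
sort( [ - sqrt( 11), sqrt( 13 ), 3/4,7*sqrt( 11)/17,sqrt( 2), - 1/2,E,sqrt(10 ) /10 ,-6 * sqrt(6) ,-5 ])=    [ - 6* sqrt(6 ), - 5,- sqrt( 11 ), - 1/2,sqrt( 10 ) /10,3/4,7*sqrt( 11)/17,sqrt( 2 ),E, sqrt( 13) ] 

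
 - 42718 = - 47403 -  - 4685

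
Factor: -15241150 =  - 2^1*5^2*31^1*9833^1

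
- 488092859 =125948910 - 614041769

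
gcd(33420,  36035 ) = 5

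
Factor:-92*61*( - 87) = 488244   =  2^2*3^1*23^1 * 29^1*61^1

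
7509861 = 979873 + 6529988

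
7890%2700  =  2490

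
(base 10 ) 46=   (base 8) 56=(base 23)20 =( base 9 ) 51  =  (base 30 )1g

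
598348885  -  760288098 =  - 161939213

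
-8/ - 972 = 2/243 = 0.01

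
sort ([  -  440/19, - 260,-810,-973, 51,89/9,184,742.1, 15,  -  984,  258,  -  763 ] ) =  [-984, - 973,-810,- 763, - 260,  -  440/19,89/9,  15 , 51, 184, 258, 742.1 ] 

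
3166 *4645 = 14706070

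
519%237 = 45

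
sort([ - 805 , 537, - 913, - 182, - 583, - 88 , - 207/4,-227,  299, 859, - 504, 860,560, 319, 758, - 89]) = [ - 913,  -  805, - 583, - 504, - 227, - 182, - 89,  -  88, - 207/4,299,319,  537,560,758,  859, 860]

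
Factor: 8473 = 37^1*229^1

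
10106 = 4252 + 5854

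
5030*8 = 40240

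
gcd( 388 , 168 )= 4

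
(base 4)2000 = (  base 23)5D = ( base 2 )10000000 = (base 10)128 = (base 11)107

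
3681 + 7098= 10779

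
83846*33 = 2766918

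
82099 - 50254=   31845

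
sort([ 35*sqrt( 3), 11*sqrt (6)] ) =[11*sqrt(6 ), 35 *sqrt( 3)]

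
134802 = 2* 67401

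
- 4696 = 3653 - 8349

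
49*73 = 3577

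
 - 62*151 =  - 9362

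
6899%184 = 91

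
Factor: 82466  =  2^1*41233^1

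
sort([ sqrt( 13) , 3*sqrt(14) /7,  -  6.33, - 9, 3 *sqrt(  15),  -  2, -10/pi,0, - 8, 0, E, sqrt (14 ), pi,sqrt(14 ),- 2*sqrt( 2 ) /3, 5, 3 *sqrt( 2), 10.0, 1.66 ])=[ - 9,- 8,  -  6.33,  -  10/pi ,- 2 ,  -  2* sqrt( 2 )/3, 0,  0,3*sqrt( 14)/7, 1.66,E, pi, sqrt (13), sqrt(14) , sqrt(14), 3 * sqrt (2 ), 5, 10.0, 3*sqrt ( 15)]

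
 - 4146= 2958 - 7104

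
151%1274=151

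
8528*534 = 4553952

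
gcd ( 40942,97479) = 1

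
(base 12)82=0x62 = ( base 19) 53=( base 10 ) 98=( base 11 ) 8a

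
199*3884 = 772916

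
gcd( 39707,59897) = 673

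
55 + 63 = 118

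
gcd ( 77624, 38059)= 1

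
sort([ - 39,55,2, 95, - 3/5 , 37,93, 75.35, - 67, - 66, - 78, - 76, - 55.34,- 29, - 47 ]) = [ - 78, - 76,- 67, - 66, - 55.34, - 47, - 39, - 29, - 3/5, 2, 37, 55 , 75.35,93,95] 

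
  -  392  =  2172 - 2564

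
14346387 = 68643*209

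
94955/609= 13565/87=155.92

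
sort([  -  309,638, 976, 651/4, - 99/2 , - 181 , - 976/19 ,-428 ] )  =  [ - 428 , - 309, - 181, - 976/19, - 99/2 , 651/4,638, 976]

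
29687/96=309 + 23/96  =  309.24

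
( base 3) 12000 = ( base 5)1020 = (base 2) 10000111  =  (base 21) 69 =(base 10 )135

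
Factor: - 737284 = - 2^2*184321^1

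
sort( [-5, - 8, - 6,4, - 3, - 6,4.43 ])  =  [ - 8, - 6,-6, - 5, - 3,4,4.43 ] 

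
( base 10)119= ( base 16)77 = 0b1110111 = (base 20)5j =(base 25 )4j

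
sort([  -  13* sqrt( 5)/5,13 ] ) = [ - 13 * sqrt( 5 )/5, 13]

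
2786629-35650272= - 32863643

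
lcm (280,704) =24640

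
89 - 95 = -6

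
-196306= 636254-832560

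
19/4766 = 19/4766=0.00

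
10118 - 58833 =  - 48715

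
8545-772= 7773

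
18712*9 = 168408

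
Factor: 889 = 7^1 * 127^1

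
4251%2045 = 161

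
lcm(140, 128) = 4480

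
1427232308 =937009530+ 490222778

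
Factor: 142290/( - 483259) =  - 270/917  =  - 2^1 * 3^3 * 5^1*7^( - 1)*131^(- 1) 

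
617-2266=  -  1649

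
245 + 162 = 407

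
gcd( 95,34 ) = 1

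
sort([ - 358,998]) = [ - 358,  998] 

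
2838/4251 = 946/1417 =0.67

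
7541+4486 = 12027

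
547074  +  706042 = 1253116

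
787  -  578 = 209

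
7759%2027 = 1678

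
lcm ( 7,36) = 252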